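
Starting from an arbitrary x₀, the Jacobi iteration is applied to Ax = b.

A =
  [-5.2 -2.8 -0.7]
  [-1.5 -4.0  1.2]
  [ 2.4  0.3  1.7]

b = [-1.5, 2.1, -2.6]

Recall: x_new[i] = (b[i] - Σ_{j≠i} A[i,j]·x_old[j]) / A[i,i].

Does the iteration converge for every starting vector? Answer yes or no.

Write A = D+L+U with D = diag(-5.2, -4, 1.7).
T_J = -D⁻¹(L+U): T[0,2] = -(-0.7)/(-5.2) = -0.1346; T[0,0] = 0.
  T[0,:] = [+0.0000, -0.5385, -0.1346]
  T[1,:] = [-0.3750, +0.0000, +0.3000]
  T[2,:] = [-1.4118, -0.1765, +0.0000]
|λ(T)| sorted: 0.7860, 0.5280, 0.5280.
ρ = 0.7860; 0.7860 < 1 ⇒ converges.

yes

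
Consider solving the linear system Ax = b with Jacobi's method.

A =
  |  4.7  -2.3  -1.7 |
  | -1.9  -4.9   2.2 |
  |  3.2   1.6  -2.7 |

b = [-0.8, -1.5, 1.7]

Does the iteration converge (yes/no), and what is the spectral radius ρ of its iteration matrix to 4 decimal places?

yes, ρ = 0.8454

Diagonal D = diag(4.7, -4.9, -2.7); L, U strict lower/upper.
T_J = -D⁻¹(L+U): T[1,2] = -(2.2)/(-4.9) = +0.4490; T[1,1] = 0.
  T[0,:] = [+0.0000, +0.4894, +0.3617]
  T[1,:] = [-0.3878, +0.0000, +0.4490]
  T[2,:] = [+1.1852, +0.5926, +0.0000]
|roots of det(T-λI)|: 0.8454, 0.4579, 0.4579.
spectral radius ρ = 0.8454; 0.8454 < 1: convergent.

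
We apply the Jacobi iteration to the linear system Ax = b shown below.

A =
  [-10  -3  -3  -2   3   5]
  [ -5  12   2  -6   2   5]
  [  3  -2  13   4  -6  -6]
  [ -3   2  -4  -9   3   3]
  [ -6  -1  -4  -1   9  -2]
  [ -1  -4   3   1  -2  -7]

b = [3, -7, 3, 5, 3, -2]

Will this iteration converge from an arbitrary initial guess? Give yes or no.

no

Let D = diag(-10, 12, 13, -9, 9, -7); L, U the strict triangles.
Jacobi T = -D⁻¹(L+U): T[1,2] = -(2)/(12) = -0.1667; T[1,1] = 0.
  T[0,:] = [+0.0000  -0.3000  -0.3000  -0.2000  +0.3000  +0.5000]
  T[1,:] = [+0.4167  +0.0000  -0.1667  +0.5000  -0.1667  -0.4167]
  T[2,:] = [-0.2308  +0.1538  +0.0000  -0.3077  +0.4615  +0.4615]
  T[3,:] = [-0.3333  +0.2222  -0.4444  +0.0000  +0.3333  +0.3333]
  T[4,:] = [+0.6667  +0.1111  +0.4444  +0.1111  +0.0000  +0.2222]
  T[5,:] = [-0.1429  -0.5714  +0.4286  +0.1429  -0.2857  +0.0000]
|λ(T)| sorted: 1.2796, 0.6469, 0.5420, 0.5420, 0.2837, 0.2732.
ρ = 1.2796; 1.2796 > 1: divergent.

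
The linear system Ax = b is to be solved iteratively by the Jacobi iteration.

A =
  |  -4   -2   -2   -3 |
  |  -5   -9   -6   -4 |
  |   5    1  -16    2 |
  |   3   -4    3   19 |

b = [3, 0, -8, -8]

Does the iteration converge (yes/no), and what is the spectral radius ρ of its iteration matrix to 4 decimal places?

Split A = D + L + U, D = diag(-4, -9, -16, 19).
T_J = -D⁻¹(L+U): T[2,1] = -(1)/(-16) = +0.0625; T[2,2] = 0.
  T[0,:] = [+0.0000  -0.5000  -0.5000  -0.7500]
  T[1,:] = [-0.5556  +0.0000  -0.6667  -0.4444]
  T[2,:] = [+0.3125  +0.0625  +0.0000  +0.1250]
  T[3,:] = [-0.1579  +0.2105  -0.1579  +0.0000]
|roots of det(T-λI)|: 0.6559, 0.5563, 0.5563, 0.0599.
spectral radius ρ = 0.6559; 0.6559 < 1, so it converges for any x₀.

yes, ρ = 0.6559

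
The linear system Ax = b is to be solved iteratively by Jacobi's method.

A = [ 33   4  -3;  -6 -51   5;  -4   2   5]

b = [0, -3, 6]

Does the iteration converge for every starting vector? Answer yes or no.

yes

Let D = diag(33, -51, 5); L, U the strict triangles.
Jacobi: T = -D⁻¹(L+U), T[1,0] = -(-6)/(-51) = -0.1176; T[1,1] = 0.
  T[0,:] = [+0.0000, -0.1212, +0.0909]
  T[1,:] = [-0.1176, +0.0000, +0.0980]
  T[2,:] = [+0.8000, -0.4000, +0.0000]
moduli |λ_i(T)| = 0.2605, 0.1417, 0.1417.
ρ = 0.2605; 0.2605 < 1 ⇒ converges.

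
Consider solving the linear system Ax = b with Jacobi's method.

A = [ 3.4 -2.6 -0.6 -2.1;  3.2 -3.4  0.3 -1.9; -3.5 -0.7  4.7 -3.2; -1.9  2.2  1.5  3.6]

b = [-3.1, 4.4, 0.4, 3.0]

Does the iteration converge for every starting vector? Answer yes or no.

A = D + L + U where D = diag(3.4, -3.4, 4.7, 3.6).
Jacobi T = -D⁻¹(L+U): T[3,0] = -(-1.9)/(3.6) = +0.5278; T[3,3] = 0.
  T[0,:] = [+0.0000 +0.7647 +0.1765 +0.6176]
  T[1,:] = [+0.9412 +0.0000 +0.0882 -0.5588]
  T[2,:] = [+0.7447 +0.1489 +0.0000 +0.6809]
  T[3,:] = [+0.5278 -0.6111 -0.4167 +0.0000]
moduli |λ_i(T)| = 1.3476, 0.8630, 0.3869, 0.3869.
spectral radius ρ = 1.3476; 1.3476 > 1: divergent.

no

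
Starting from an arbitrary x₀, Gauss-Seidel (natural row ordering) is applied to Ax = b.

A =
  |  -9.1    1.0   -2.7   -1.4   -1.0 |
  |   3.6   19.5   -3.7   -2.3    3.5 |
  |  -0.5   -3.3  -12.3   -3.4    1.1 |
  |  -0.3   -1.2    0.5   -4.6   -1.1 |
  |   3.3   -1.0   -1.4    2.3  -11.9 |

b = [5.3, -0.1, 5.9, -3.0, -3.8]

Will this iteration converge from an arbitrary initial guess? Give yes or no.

A = D + L + U where D = diag(-9.1, 19.5, -12.3, -4.6, -11.9).
GS T = -(D+L)⁻¹U: row 0 first, T[0,4] = -(-1)/(-9.1) = -0.1099; later rows by forward substitution.
  T[0,:] = [+0.0000 +0.1099 -0.2967 -0.1538 -0.1099]
  T[1,:] = [+0.0000 -0.0203 +0.2445 +0.1464 -0.1592]
  T[2,:] = [+0.0000 +0.0010 -0.0535 -0.3094 +0.1366]
  T[3,:] = [+0.0000 -0.0018 -0.0503 -0.0618 -0.1756]
  T[4,:] = [+0.0000 +0.0317 -0.1062 -0.0305 -0.0671]
eigenvalue magnitudes: 0.2579, 0.1661, 0.1661, 0.0537, 0.0000.
ρ = 0.2579; 0.2579 < 1, so it converges for any x₀.

yes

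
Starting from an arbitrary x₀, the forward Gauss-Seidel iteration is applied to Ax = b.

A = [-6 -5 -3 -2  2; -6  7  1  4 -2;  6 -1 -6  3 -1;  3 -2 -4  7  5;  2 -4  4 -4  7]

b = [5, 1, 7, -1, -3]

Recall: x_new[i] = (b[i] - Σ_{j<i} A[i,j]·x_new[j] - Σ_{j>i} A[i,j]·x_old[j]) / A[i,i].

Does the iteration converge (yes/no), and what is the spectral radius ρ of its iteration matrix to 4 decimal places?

Write A = D+L+U with D = diag(-6, 7, -6, 7, 7).
GS T = -(D+L)⁻¹U: row 0 first, T[0,1] = -(-5)/(-6) = -0.8333; later rows by forward substitution.
  T[0,:] = [+0.0000  -0.8333  -0.5000  -0.3333  +0.3333]
  T[1,:] = [+0.0000  -0.7143  -0.5714  -0.8571  +0.5714]
  T[2,:] = [+0.0000  -0.7143  -0.4048  +0.3095  +0.0714]
  T[3,:] = [+0.0000  -0.2551  -0.1803  +0.0748  -0.6531]
  T[4,:] = [+0.0000  +0.0923  -0.0554  -0.5287  -0.1827]
|eigenvalues of T|: 1.3128, 0.7290, 0.6228, 0.0204, 0.0000.
ρ(T) = max|λ| = 1.3128; 1.3128 > 1, so it fails to converge.

no, ρ = 1.3128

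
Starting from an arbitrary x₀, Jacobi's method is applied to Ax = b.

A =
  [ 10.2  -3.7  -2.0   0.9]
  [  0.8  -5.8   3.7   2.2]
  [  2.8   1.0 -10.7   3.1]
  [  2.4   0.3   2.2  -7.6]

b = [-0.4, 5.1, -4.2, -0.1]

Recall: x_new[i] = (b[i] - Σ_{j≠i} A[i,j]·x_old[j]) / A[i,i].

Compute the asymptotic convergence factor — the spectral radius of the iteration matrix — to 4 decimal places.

0.6976

Split A = D + L + U, D = diag(10.2, -5.8, -10.7, -7.6).
T_J = -D⁻¹(L+U): T[1,0] = -(0.8)/(-5.8) = +0.1379; T[1,1] = 0.
  T[0,:] = [+0.0000 +0.3627 +0.1961 -0.0882]
  T[1,:] = [+0.1379 +0.0000 +0.6379 +0.3793]
  T[2,:] = [+0.2617 +0.0935 +0.0000 +0.2897]
  T[3,:] = [+0.3158 +0.0395 +0.2895 +0.0000]
|roots of det(T-λI)|: 0.6976, 0.3659, 0.3659, 0.3199.
ρ(T) = max|λ| = 0.6976; 0.6976 < 1: convergent.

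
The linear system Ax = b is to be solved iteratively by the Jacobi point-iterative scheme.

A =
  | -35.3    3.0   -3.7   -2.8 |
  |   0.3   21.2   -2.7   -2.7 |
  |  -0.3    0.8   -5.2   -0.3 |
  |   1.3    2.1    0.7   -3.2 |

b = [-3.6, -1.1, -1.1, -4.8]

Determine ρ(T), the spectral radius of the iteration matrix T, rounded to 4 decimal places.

0.2843

Let D = diag(-35.3, 21.2, -5.2, -3.2); L, U the strict triangles.
T_J = -D⁻¹(L+U): T[2,3] = -(-0.3)/(-5.2) = -0.0577; T[2,2] = 0.
  T[0,:] = [+0.0000 +0.0850 -0.1048 -0.0793]
  T[1,:] = [-0.0142 +0.0000 +0.1274 +0.1274]
  T[2,:] = [-0.0577 +0.1538 +0.0000 -0.0577]
  T[3,:] = [+0.4062 +0.6562 +0.2188 +0.0000]
|λ(T)| sorted: 0.2843, 0.2011, 0.2011, 0.0652.
spectral radius ρ = 0.2843; 0.2843 < 1 ⇒ converges.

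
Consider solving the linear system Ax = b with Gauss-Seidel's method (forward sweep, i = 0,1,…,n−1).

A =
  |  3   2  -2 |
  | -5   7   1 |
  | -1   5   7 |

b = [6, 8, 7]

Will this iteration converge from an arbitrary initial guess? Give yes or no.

yes

Diagonal D = diag(3, 7, 7); L, U strict lower/upper.
Gauss-Seidel: T = -(D+L)⁻¹U, row 0 first, T[0,1] = -(2)/(3) = -0.6667; later rows by forward substitution.
  T[0,:] = [+0.0000, -0.6667, +0.6667]
  T[1,:] = [+0.0000, -0.4762, +0.3333]
  T[2,:] = [+0.0000, +0.2449, -0.1429]
eigenvalue magnitudes: 0.6403, 0.0212, 0.0000.
ρ = 0.6403; 0.6403 < 1, so it converges for any x₀.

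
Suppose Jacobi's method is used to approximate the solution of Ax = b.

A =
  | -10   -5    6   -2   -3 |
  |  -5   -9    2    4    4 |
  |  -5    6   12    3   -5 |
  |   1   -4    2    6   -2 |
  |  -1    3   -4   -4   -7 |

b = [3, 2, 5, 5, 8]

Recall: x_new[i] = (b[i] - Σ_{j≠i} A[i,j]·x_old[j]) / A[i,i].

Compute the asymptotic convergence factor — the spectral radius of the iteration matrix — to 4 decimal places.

Diagonal D = diag(-10, -9, 12, 6, -7); L, U strict lower/upper.
Jacobi T = -D⁻¹(L+U): T[1,3] = -(4)/(-9) = +0.4444; T[1,1] = 0.
  T[0,:] = [+0.0000 -0.5000 +0.6000 -0.2000 -0.3000]
  T[1,:] = [-0.5556 +0.0000 +0.2222 +0.4444 +0.4444]
  T[2,:] = [+0.4167 -0.5000 +0.0000 -0.2500 +0.4167]
  T[3,:] = [-0.1667 +0.6667 -0.3333 +0.0000 +0.3333]
  T[4,:] = [-0.1429 +0.4286 -0.5714 -0.5714 +0.0000]
|λ(T)| sorted: 1.1668, 0.6976, 0.6976, 0.4135, 0.4135.
ρ = 1.1668; 1.1668 > 1 ⇒ diverges.

1.1668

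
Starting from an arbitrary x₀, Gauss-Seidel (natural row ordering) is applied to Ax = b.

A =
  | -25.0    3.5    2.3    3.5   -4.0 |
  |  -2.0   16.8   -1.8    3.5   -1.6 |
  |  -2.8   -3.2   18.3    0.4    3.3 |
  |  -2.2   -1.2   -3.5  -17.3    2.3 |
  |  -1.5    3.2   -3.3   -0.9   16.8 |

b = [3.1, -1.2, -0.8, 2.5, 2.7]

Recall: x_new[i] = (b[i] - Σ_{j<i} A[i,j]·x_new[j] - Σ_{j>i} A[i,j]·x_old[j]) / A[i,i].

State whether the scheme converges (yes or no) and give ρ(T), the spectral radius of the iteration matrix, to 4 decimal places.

Diagonal D = diag(-25, 16.8, 18.3, -17.3, 16.8); L, U strict lower/upper.
Gauss-Seidel: T = -(D+L)⁻¹U, row 0 first, T[0,3] = -(3.5)/(-25) = +0.1400; later rows by forward substitution.
  T[0,:] = [+0.0000 +0.1400 +0.0920 +0.1400 -0.1600]
  T[1,:] = [+0.0000 +0.0167 +0.1181 -0.1917 +0.0762]
  T[2,:] = [+0.0000 +0.0243 +0.0347 -0.0340 -0.1915]
  T[3,:] = [+0.0000 -0.0239 -0.0269 +0.0024 +0.1867]
  T[4,:] = [+0.0000 +0.0128 -0.0089 +0.0425 -0.0564]
|roots of det(T-λI)|: 0.1586, 0.1275, 0.0341, 0.0056, 0.0000.
ρ = 0.1586; 0.1586 < 1 ⇒ converges.

yes, ρ = 0.1586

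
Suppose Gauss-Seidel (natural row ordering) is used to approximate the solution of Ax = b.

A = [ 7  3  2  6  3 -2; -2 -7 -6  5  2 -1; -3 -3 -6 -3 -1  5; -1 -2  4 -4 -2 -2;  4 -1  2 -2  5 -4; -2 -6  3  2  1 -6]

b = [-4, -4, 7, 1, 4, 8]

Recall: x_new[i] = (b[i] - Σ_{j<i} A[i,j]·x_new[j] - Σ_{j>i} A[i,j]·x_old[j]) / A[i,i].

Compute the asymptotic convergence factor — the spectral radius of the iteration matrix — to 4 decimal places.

1.1466

A = D + L + U where D = diag(7, -7, -6, -4, 5, -6).
Gauss-Seidel: T = -(D+L)⁻¹U, row 0 first, T[0,5] = -(-2)/(7) = +0.2857; later rows by forward substitution.
  T[0,:] = [+0.0000 -0.4286 -0.2857 -0.8571 -0.4286 +0.2857]
  T[1,:] = [+0.0000 +0.1224 -0.7755 +0.9592 +0.4082 -0.2245]
  T[2,:] = [+0.0000 +0.1531 +0.5306 -0.5510 -0.1565 +0.8027]
  T[3,:] = [+0.0000 +0.1990 +0.9898 -0.8163 -0.7534 +0.3435]
  T[4,:] = [+0.0000 +0.3857 +0.2571 +0.7714 +0.1857 +0.3429]
  T[5,:] = [+0.0000 +0.2276 +1.5088 -1.0925 -0.5637 +0.7023]
|λ(T)| sorted: 1.1466, 0.6138, 0.6138, 0.4662, 0.1216, 0.0000.
spectral radius ρ = 1.1466; 1.1466 > 1, so it fails to converge.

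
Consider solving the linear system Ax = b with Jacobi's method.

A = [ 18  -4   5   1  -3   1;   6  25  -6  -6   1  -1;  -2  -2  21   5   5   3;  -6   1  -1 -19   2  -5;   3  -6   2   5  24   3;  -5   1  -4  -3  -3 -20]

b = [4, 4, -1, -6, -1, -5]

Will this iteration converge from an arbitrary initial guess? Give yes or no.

Write A = D+L+U with D = diag(18, 25, 21, -19, 24, -20).
T_J = -D⁻¹(L+U): T[4,3] = -(5)/(24) = -0.2083; T[4,4] = 0.
  T[0,:] = [+0.0000  +0.2222  -0.2778  -0.0556  +0.1667  -0.0556]
  T[1,:] = [-0.2400  +0.0000  +0.2400  +0.2400  -0.0400  +0.0400]
  T[2,:] = [+0.0952  +0.0952  +0.0000  -0.2381  -0.2381  -0.1429]
  T[3,:] = [-0.3158  +0.0526  -0.0526  +0.0000  +0.1053  -0.2632]
  T[4,:] = [-0.1250  +0.2500  -0.0833  -0.2083  +0.0000  -0.1250]
  T[5,:] = [-0.2500  +0.0500  -0.2000  -0.1500  -0.1500  +0.0000]
|roots of det(T-λI)|: 0.5751, 0.3677, 0.3677, 0.2128, 0.1827, 0.1827.
ρ = 0.5751; 0.5751 < 1 ⇒ converges.

yes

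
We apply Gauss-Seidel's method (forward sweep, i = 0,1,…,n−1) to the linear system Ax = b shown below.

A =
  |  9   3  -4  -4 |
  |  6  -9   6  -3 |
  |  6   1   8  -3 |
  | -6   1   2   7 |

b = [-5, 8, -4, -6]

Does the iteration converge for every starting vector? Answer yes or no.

Write A = D+L+U with D = diag(9, -9, 8, 7).
T_GS = -(D+L)⁻¹U: row 0 first, T[0,2] = -(-4)/(9) = +0.4444; later rows by forward substitution.
  T[0,:] = [+0.0000  -0.3333  +0.4444  +0.4444]
  T[1,:] = [+0.0000  -0.2222  +0.9630  -0.0370]
  T[2,:] = [+0.0000  +0.2778  -0.4537  +0.0463]
  T[3,:] = [+0.0000  -0.3333  +0.3730  +0.3730]
|eigenvalues of T|: 0.8939, 0.3816, 0.2094, 0.0000.
spectral radius ρ = 0.8939; 0.8939 < 1 ⇒ converges.

yes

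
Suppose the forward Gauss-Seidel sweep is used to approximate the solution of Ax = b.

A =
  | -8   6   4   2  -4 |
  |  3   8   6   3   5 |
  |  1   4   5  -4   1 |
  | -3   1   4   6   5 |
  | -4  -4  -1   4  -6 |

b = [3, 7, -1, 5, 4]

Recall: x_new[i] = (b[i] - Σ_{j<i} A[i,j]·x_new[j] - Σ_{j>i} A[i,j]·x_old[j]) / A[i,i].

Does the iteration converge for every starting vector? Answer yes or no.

Write A = D+L+U with D = diag(-8, 8, 5, 6, -6).
T_GS = -(D+L)⁻¹U: row 0 first, T[0,3] = -(2)/(-8) = +0.2500; later rows by forward substitution.
  T[0,:] = [+0.0000  +0.7500  +0.5000  +0.2500  -0.5000]
  T[1,:] = [+0.0000  -0.2812  -0.9375  -0.4688  -0.4375]
  T[2,:] = [+0.0000  +0.0750  +0.6500  +1.1250  +0.2500]
  T[3,:] = [+0.0000  +0.3719  -0.0271  -0.5469  -1.1771]
  T[4,:] = [+0.0000  -0.0771  +0.1653  -0.4063  -0.2014]
moduli |λ_i(T)| = 1.1556, 0.8024, 0.8024, 0.3360, 0.0000.
ρ = 1.1556; 1.1556 > 1, so it fails to converge.

no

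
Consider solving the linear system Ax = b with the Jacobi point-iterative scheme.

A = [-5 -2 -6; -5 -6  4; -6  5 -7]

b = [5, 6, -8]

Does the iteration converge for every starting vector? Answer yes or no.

Write A = D+L+U with D = diag(-5, -6, -7).
Jacobi T = -D⁻¹(L+U): T[1,0] = -(-5)/(-6) = -0.8333; T[1,1] = 0.
  T[0,:] = [+0.0000, -0.4000, -1.2000]
  T[1,:] = [-0.8333, +0.0000, +0.6667]
  T[2,:] = [-0.8571, +0.7143, +0.0000]
|eigenvalues of T|: 1.5625, 0.8647, 0.6978.
ρ = 1.5625; 1.5625 > 1 ⇒ diverges.

no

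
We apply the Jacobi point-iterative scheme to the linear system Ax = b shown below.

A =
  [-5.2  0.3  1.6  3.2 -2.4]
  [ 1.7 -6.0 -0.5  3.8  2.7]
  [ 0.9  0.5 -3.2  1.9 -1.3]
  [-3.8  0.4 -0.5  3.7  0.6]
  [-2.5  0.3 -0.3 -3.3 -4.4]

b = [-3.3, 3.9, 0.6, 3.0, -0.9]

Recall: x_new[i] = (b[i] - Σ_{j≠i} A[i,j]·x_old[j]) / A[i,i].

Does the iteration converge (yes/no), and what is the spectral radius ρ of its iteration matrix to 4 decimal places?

no, ρ = 1.3502

A = D + L + U where D = diag(-5.2, -6, -3.2, 3.7, -4.4).
T_J = -D⁻¹(L+U): T[2,1] = -(0.5)/(-3.2) = +0.1562; T[2,2] = 0.
  T[0,:] = [+0.0000 +0.0577 +0.3077 +0.6154 -0.4615]
  T[1,:] = [+0.2833 +0.0000 -0.0833 +0.6333 +0.4500]
  T[2,:] = [+0.2812 +0.1562 +0.0000 +0.5938 -0.4062]
  T[3,:] = [+1.0270 -0.1081 +0.1351 +0.0000 -0.1622]
  T[4,:] = [-0.5682 +0.0682 -0.0682 -0.7500 +0.0000]
|roots of det(T-λI)|: 1.3502, 0.6183, 0.6183, 0.3722, 0.0926.
ρ = 1.3502; 1.3502 > 1 ⇒ diverges.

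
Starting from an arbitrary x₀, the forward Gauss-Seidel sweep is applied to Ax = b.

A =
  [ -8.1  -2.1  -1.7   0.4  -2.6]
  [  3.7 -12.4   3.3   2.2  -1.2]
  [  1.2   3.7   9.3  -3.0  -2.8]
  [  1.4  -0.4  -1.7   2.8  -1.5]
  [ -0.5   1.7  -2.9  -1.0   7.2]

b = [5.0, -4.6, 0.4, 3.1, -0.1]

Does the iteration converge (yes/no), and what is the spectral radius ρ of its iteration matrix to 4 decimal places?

Diagonal D = diag(-8.1, -12.4, 9.3, 2.8, 7.2); L, U strict lower/upper.
T_GS = -(D+L)⁻¹U: row 0 first, T[0,1] = -(-2.1)/(-8.1) = -0.2593; later rows by forward substitution.
  T[0,:] = [+0.0000 -0.2593 -0.2099 +0.0494 -0.3210]
  T[1,:] = [+0.0000 -0.0774 +0.2035 +0.1922 -0.1926]
  T[2,:] = [+0.0000 +0.0642 -0.0539 +0.2398 +0.4191]
  T[3,:] = [+0.0000 +0.1576 +0.1013 +0.1483 +0.9232]
  T[4,:] = [+0.0000 +0.0480 -0.0703 +0.0752 +0.3202]
eigenvalue magnitudes: 0.5222, 0.2040, 0.0982, 0.0791, 0.0000.
spectral radius ρ = 0.5222; 0.5222 < 1: convergent.

yes, ρ = 0.5222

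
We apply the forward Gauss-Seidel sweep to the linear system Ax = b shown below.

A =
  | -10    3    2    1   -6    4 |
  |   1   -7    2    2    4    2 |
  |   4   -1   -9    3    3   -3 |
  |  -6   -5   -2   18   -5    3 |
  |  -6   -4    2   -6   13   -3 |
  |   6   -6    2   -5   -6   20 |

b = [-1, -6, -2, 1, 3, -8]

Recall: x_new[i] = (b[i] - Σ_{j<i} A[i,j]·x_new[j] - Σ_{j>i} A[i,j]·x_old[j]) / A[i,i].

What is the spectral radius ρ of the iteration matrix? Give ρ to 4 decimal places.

Diagonal D = diag(-10, -7, -9, 18, 13, 20); L, U strict lower/upper.
GS T = -(D+L)⁻¹U: row 0 first, T[0,4] = -(-6)/(-10) = -0.6000; later rows by forward substitution.
  T[0,:] = [+0.0000, +0.3000, +0.2000, +0.1000, -0.6000, +0.4000]
  T[1,:] = [+0.0000, +0.0429, +0.3143, +0.3000, +0.4857, +0.3429]
  T[2,:] = [+0.0000, +0.1286, +0.0540, +0.3444, +0.0127, -0.1937]
  T[3,:] = [+0.0000, +0.1262, +0.1600, +0.1549, +0.2141, +0.0404]
  T[4,:] = [+0.0000, +0.1901, +0.2545, +0.1570, -0.0306, +0.5693]
  T[5,:] = [+0.0000, -0.0014, +0.1452, +0.1114, +0.3688, +0.1831]
|roots of det(T-λI)|: 0.8412, 0.4588, 0.1804, 0.0888, 0.0888, 0.0000.
spectral radius ρ = 0.8412; 0.8412 < 1, so it converges for any x₀.

0.8412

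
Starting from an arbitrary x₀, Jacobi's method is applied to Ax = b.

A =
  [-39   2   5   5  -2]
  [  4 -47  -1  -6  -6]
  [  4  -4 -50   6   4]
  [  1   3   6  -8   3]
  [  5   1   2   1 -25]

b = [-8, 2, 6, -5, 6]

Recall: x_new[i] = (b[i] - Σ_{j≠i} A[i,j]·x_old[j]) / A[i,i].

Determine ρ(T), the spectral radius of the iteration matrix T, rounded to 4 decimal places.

Write A = D+L+U with D = diag(-39, -47, -50, -8, -25).
T_J = -D⁻¹(L+U): T[2,3] = -(6)/(-50) = +0.1200; T[2,2] = 0.
  T[0,:] = [+0.0000, +0.0513, +0.1282, +0.1282, -0.0513]
  T[1,:] = [+0.0851, +0.0000, -0.0213, -0.1277, -0.1277]
  T[2,:] = [+0.0800, -0.0800, +0.0000, +0.1200, +0.0800]
  T[3,:] = [+0.1250, +0.3750, +0.7500, +0.0000, +0.3750]
  T[4,:] = [+0.2000, +0.0400, +0.0800, +0.0400, +0.0000]
moduli |λ_i(T)| = 0.4136, 0.2606, 0.2606, 0.1055, 0.1055.
ρ(T) = max|λ| = 0.4136; 0.4136 < 1 ⇒ converges.

0.4136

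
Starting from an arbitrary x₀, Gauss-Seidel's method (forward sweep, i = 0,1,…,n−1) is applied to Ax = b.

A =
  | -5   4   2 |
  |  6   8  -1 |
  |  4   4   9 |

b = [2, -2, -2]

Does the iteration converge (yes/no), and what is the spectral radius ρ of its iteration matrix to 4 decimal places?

Write A = D+L+U with D = diag(-5, 8, 9).
Gauss-Seidel: T = -(D+L)⁻¹U, row 0 first, T[0,2] = -(2)/(-5) = +0.4000; later rows by forward substitution.
  T[0,:] = [+0.0000, +0.8000, +0.4000]
  T[1,:] = [+0.0000, -0.6000, -0.1750]
  T[2,:] = [+0.0000, -0.0889, -0.1000]
|eigenvalues of T|: 0.6294, 0.0706, 0.0000.
spectral radius ρ = 0.6294; 0.6294 < 1: convergent.

yes, ρ = 0.6294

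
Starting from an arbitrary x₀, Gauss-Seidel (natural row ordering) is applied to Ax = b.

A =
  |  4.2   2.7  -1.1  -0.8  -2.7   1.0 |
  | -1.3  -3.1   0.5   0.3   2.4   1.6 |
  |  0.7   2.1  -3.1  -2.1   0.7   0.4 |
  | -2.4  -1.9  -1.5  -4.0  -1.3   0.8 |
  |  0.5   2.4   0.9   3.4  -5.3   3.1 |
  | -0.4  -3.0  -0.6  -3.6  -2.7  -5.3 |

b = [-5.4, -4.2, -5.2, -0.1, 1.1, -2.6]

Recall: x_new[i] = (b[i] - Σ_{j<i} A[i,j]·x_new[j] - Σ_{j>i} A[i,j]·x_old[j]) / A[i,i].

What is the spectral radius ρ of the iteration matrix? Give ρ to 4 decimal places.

A = D + L + U where D = diag(4.2, -3.1, -3.1, -4, -5.3, -5.3).
Gauss-Seidel: T = -(D+L)⁻¹U, row 0 first, T[0,2] = -(-1.1)/(4.2) = +0.2619; later rows by forward substitution.
  T[0,:] = [+0.0000, -0.6429, +0.2619, +0.1905, +0.6429, -0.2381]
  T[1,:] = [+0.0000, +0.2696, +0.0515, +0.0169, +0.5046, +0.6160]
  T[2,:] = [+0.0000, +0.0375, +0.0940, -0.6230, +0.7128, +0.4925]
  T[3,:] = [+0.0000, +0.2436, -0.2168, +0.1113, -1.2177, -0.1344]
  T[4,:] = [+0.0000, +0.2241, -0.0751, -0.0088, -0.3710, +0.8388]
  T[5,:] = [+0.0000, -0.3879, +0.1260, -0.0245, +0.6013, -0.7224]
|λ(T)| sorted: 1.2673, 0.4308, 0.1542, 0.1542, 0.0776, 0.0000.
ρ(T) = max|λ| = 1.2673; 1.2673 > 1 ⇒ diverges.

1.2673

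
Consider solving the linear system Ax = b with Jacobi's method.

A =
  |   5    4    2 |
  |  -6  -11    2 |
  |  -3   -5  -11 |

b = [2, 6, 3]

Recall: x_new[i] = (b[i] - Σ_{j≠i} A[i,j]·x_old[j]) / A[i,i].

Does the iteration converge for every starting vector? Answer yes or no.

Split A = D + L + U, D = diag(5, -11, -11).
Jacobi T = -D⁻¹(L+U): T[0,1] = -(4)/(5) = -0.8000; T[0,0] = 0.
  T[0,:] = [+0.0000, -0.8000, -0.4000]
  T[1,:] = [-0.5455, +0.0000, +0.1818]
  T[2,:] = [-0.2727, -0.4545, +0.0000]
|roots of det(T-λI)|: 0.7372, 0.6035, 0.1337.
ρ(T) = max|λ| = 0.7372; 0.7372 < 1: convergent.

yes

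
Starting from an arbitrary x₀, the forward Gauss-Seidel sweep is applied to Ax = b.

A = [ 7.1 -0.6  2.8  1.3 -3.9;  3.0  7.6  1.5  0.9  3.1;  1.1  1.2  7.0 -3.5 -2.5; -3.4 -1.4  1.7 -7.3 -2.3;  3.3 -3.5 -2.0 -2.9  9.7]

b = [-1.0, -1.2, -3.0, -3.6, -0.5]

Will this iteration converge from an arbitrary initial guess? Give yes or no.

Write A = D+L+U with D = diag(7.1, 7.6, 7, -7.3, 9.7).
Gauss-Seidel: T = -(D+L)⁻¹U, row 0 first, T[0,2] = -(2.8)/(7.1) = -0.3944; later rows by forward substitution.
  T[0,:] = [+0.0000, +0.0845, -0.3944, -0.1831, +0.5493]
  T[1,:] = [+0.0000, -0.0334, -0.0417, -0.0461, -0.6247]
  T[2,:] = [+0.0000, -0.0076, +0.0691, +0.5367, +0.3779]
  T[3,:] = [+0.0000, -0.0347, +0.2078, +0.2191, -0.3631]
  T[4,:] = [+0.0000, -0.0527, +0.1955, +0.2218, -0.4429]
moduli |λ_i(T)| = 0.5677, 0.4429, 0.0991, 0.0359, 0.0000.
ρ = 0.5677; 0.5677 < 1, so it converges for any x₀.

yes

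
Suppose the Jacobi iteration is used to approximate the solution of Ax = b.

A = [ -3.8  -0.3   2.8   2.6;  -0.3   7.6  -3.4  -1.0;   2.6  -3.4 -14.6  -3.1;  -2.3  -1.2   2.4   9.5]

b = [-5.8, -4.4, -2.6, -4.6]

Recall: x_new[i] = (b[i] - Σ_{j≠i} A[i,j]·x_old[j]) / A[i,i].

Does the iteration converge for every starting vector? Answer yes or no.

Split A = D + L + U, D = diag(-3.8, 7.6, -14.6, 9.5).
T_J = -D⁻¹(L+U): T[0,3] = -(2.6)/(-3.8) = +0.6842; T[0,0] = 0.
  T[0,:] = [+0.0000 -0.0789 +0.7368 +0.6842]
  T[1,:] = [+0.0395 +0.0000 +0.4474 +0.1316]
  T[2,:] = [+0.1781 -0.2329 +0.0000 -0.2123]
  T[3,:] = [+0.2421 +0.1263 -0.2526 +0.0000]
|roots of det(T-λI)|: 0.6591, 0.4119, 0.2697, 0.2697.
ρ = 0.6591; 0.6591 < 1 ⇒ converges.

yes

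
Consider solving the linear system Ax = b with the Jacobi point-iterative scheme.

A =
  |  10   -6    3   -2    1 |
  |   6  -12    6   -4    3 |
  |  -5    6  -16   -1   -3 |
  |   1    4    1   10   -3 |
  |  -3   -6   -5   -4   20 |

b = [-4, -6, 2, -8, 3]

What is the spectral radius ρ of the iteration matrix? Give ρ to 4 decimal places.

Let D = diag(10, -12, -16, 10, 20); L, U the strict triangles.
T_J = -D⁻¹(L+U): T[3,1] = -(4)/(10) = -0.4000; T[3,3] = 0.
  T[0,:] = [+0.0000, +0.6000, -0.3000, +0.2000, -0.1000]
  T[1,:] = [+0.5000, +0.0000, +0.5000, -0.3333, +0.2500]
  T[2,:] = [-0.3125, +0.3750, +0.0000, -0.0625, -0.1875]
  T[3,:] = [-0.1000, -0.4000, -0.1000, +0.0000, +0.3000]
  T[4,:] = [+0.1500, +0.3000, +0.2500, +0.2000, +0.0000]
|roots of det(T-λI)|: 0.9248, 0.6750, 0.3119, 0.2964, 0.2964.
ρ(T) = max|λ| = 0.9248; 0.9248 < 1: convergent.

0.9248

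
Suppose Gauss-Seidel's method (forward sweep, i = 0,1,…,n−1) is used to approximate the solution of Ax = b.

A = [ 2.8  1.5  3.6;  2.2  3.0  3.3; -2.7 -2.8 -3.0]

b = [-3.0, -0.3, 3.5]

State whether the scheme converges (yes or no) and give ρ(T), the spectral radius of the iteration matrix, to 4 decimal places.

Split A = D + L + U, D = diag(2.8, 3, -3).
GS T = -(D+L)⁻¹U: row 0 first, T[0,2] = -(3.6)/(2.8) = -1.2857; later rows by forward substitution.
  T[0,:] = [+0.0000, -0.5357, -1.2857]
  T[1,:] = [+0.0000, +0.3929, -0.1571]
  T[2,:] = [+0.0000, +0.1155, +1.3038]
moduli |λ_i(T)| = 1.2834, 0.4132, 0.0000.
ρ(T) = max|λ| = 1.2834; 1.2834 > 1, so it fails to converge.

no, ρ = 1.2834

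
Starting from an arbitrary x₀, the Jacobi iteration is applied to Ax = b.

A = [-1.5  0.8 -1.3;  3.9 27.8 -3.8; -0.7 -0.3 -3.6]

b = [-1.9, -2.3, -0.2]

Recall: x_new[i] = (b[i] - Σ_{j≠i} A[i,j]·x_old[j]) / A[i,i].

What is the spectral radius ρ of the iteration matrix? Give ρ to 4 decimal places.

0.3820

Split A = D + L + U, D = diag(-1.5, 27.8, -3.6).
Jacobi: T = -D⁻¹(L+U), T[0,1] = -(0.8)/(-1.5) = +0.5333; T[0,0] = 0.
  T[0,:] = [+0.0000, +0.5333, -0.8667]
  T[1,:] = [-0.1403, +0.0000, +0.1367]
  T[2,:] = [-0.1944, -0.0833, +0.0000]
moduli |λ_i(T)| = 0.3820, 0.2522, 0.2522.
spectral radius ρ = 0.3820; 0.3820 < 1 ⇒ converges.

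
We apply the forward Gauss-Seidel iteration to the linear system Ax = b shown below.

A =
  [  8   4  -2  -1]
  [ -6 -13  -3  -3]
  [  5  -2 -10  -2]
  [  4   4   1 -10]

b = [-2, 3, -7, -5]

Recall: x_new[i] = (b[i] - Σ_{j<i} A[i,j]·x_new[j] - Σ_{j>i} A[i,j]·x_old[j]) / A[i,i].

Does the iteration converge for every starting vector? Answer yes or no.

A = D + L + U where D = diag(8, -13, -10, -10).
T_GS = -(D+L)⁻¹U: row 0 first, T[0,1] = -(4)/(8) = -0.5000; later rows by forward substitution.
  T[0,:] = [+0.0000  -0.5000  +0.2500  +0.1250]
  T[1,:] = [+0.0000  +0.2308  -0.3462  -0.2885]
  T[2,:] = [+0.0000  -0.2962  +0.1942  -0.0798]
  T[3,:] = [+0.0000  -0.1373  -0.0190  -0.0734]
|roots of det(T-λI)|: 0.5557, 0.2664, 0.0624, 0.0000.
ρ = 0.5557; 0.5557 < 1, so it converges for any x₀.

yes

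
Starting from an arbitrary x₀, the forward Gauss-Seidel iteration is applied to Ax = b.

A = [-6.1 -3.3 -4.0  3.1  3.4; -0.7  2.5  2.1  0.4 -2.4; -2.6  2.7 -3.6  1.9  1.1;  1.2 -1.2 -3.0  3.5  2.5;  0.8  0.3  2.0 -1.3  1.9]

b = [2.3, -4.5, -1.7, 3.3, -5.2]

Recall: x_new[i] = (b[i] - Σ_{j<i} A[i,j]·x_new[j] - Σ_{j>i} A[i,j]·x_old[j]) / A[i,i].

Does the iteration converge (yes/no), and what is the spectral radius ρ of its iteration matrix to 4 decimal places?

no, ρ = 1.5567

Diagonal D = diag(-6.1, 2.5, -3.6, 3.5, 1.9); L, U strict lower/upper.
GS T = -(D+L)⁻¹U: row 0 first, T[0,1] = -(-3.3)/(-6.1) = -0.5410; later rows by forward substitution.
  T[0,:] = [+0.0000 -0.5410 -0.6557 +0.5082 +0.5574]
  T[1,:] = [+0.0000 -0.1515 -1.0236 -0.0177 +1.1161]
  T[2,:] = [+0.0000 +0.2771 -0.2941 +0.1475 +0.7401]
  T[3,:] = [+0.0000 +0.3711 -0.3782 -0.0539 +0.1116]
  T[4,:] = [+0.0000 +0.2139 +0.4885 -0.4033 -1.1136]
|roots of det(T-λI)|: 1.5567, 0.5937, 0.5937, 0.1314, 0.0000.
ρ = 1.5567; 1.5567 > 1, so it fails to converge.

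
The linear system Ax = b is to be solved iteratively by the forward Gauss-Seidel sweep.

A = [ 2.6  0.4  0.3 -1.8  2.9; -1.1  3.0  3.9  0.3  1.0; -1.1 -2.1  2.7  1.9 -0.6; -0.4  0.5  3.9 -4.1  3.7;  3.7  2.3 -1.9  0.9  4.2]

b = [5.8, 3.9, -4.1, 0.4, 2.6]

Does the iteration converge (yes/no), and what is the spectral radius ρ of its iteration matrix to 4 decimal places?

no, ρ = 1.5275

Diagonal D = diag(2.6, 3, 2.7, -4.1, 4.2); L, U strict lower/upper.
Gauss-Seidel: T = -(D+L)⁻¹U, row 0 first, T[0,2] = -(0.3)/(2.6) = -0.1154; later rows by forward substitution.
  T[0,:] = [+0.0000 -0.1538 -0.1154 +0.6923 -1.1154]
  T[1,:] = [+0.0000 -0.0564 -1.3423 +0.1538 -0.7423]
  T[2,:] = [+0.0000 -0.1066 -1.0910 -0.3020 -0.8095]
  T[3,:] = [+0.0000 -0.0932 -1.1902 -0.3360 +0.1507]
  T[4,:] = [+0.0000 +0.1382 +0.5982 -0.7587 +0.9906]
|eigenvalues of T|: 1.5275, 0.8185, 0.8185, 0.1093, 0.0000.
spectral radius ρ = 1.5275; 1.5275 > 1, so it fails to converge.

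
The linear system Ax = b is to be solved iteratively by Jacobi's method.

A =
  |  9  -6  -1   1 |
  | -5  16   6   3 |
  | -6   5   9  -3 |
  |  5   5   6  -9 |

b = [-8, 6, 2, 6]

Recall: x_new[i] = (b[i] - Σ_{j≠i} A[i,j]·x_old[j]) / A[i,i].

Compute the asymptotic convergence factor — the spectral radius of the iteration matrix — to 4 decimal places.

Let D = diag(9, 16, 9, -9); L, U the strict triangles.
Jacobi T = -D⁻¹(L+U): T[0,2] = -(-1)/(9) = +0.1111; T[0,0] = 0.
  T[0,:] = [+0.0000, +0.6667, +0.1111, -0.1111]
  T[1,:] = [+0.3125, +0.0000, -0.3750, -0.1875]
  T[2,:] = [+0.6667, -0.5556, +0.0000, +0.3333]
  T[3,:] = [+0.5556, +0.5556, +0.6667, +0.0000]
eigenvalue magnitudes: 0.8831, 0.6810, 0.6810, 0.2110.
ρ(T) = max|λ| = 0.8831; 0.8831 < 1 ⇒ converges.

0.8831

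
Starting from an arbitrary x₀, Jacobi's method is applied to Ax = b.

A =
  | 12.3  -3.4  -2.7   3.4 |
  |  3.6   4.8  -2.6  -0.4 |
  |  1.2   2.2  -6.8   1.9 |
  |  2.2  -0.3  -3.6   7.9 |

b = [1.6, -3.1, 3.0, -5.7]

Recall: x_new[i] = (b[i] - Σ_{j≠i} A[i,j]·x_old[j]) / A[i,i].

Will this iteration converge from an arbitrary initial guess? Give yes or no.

yes

Diagonal D = diag(12.3, 4.8, -6.8, 7.9); L, U strict lower/upper.
T_J = -D⁻¹(L+U): T[1,3] = -(-0.4)/(4.8) = +0.0833; T[1,1] = 0.
  T[0,:] = [+0.0000 +0.2764 +0.2195 -0.2764]
  T[1,:] = [-0.7500 +0.0000 +0.5417 +0.0833]
  T[2,:] = [+0.1765 +0.3235 +0.0000 +0.2794]
  T[3,:] = [-0.2785 +0.0380 +0.4557 +0.0000]
moduli |λ_i(T)| = 0.6080, 0.4902, 0.3127, 0.3127.
ρ = 0.6080; 0.6080 < 1 ⇒ converges.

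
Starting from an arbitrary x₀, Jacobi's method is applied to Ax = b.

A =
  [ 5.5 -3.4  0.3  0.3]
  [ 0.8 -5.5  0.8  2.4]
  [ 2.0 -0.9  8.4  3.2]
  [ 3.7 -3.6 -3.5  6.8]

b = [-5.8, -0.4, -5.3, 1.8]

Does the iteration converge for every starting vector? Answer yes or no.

Write A = D+L+U with D = diag(5.5, -5.5, 8.4, 6.8).
T_J = -D⁻¹(L+U): T[2,0] = -(2)/(8.4) = -0.2381; T[2,2] = 0.
  T[0,:] = [+0.0000, +0.6182, -0.0545, -0.0545]
  T[1,:] = [+0.1455, +0.0000, +0.1455, +0.4364]
  T[2,:] = [-0.2381, +0.1071, +0.0000, -0.3810]
  T[3,:] = [-0.5441, +0.5294, +0.5147, +0.0000]
|λ(T)| sorted: 0.6784, 0.5148, 0.5148, 0.0183.
ρ(T) = max|λ| = 0.6784; 0.6784 < 1, so it converges for any x₀.

yes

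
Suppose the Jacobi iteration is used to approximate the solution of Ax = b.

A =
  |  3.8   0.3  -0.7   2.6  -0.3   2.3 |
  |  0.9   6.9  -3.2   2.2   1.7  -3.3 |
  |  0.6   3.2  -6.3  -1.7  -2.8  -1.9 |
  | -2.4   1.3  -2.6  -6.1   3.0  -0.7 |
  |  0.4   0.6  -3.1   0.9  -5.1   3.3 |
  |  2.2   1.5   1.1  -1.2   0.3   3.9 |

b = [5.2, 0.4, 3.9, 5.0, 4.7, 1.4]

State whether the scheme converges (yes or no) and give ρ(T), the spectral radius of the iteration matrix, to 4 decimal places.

no, ρ = 1.2512

Let D = diag(3.8, 6.9, -6.3, -6.1, -5.1, 3.9); L, U the strict triangles.
T_J = -D⁻¹(L+U): T[2,1] = -(3.2)/(-6.3) = +0.5079; T[2,2] = 0.
  T[0,:] = [+0.0000, -0.0789, +0.1842, -0.6842, +0.0789, -0.6053]
  T[1,:] = [-0.1304, +0.0000, +0.4638, -0.3188, -0.2464, +0.4783]
  T[2,:] = [+0.0952, +0.5079, +0.0000, -0.2698, -0.4444, -0.3016]
  T[3,:] = [-0.3934, +0.2131, -0.4262, +0.0000, +0.4918, -0.1148]
  T[4,:] = [+0.0784, +0.1176, -0.6078, +0.1765, +0.0000, +0.6471]
  T[5,:] = [-0.5641, -0.3846, -0.2821, +0.3077, -0.0769, +0.0000]
|roots of det(T-λI)|: 1.2512, 0.8372, 0.6616, 0.6405, 0.6405, 0.4615.
spectral radius ρ = 1.2512; 1.2512 > 1, so it fails to converge.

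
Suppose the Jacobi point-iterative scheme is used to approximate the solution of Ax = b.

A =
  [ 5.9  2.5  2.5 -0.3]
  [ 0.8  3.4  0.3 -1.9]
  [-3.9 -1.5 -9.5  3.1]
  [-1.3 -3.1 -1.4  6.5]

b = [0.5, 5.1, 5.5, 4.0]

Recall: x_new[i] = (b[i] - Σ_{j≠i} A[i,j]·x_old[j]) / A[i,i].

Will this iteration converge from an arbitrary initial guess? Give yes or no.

Split A = D + L + U, D = diag(5.9, 3.4, -9.5, 6.5).
T_J = -D⁻¹(L+U): T[0,2] = -(2.5)/(5.9) = -0.4237; T[0,0] = 0.
  T[0,:] = [+0.0000, -0.4237, -0.4237, +0.0508]
  T[1,:] = [-0.2353, +0.0000, -0.0882, +0.5588]
  T[2,:] = [-0.4105, -0.1579, +0.0000, +0.3263]
  T[3,:] = [+0.2000, +0.4769, +0.2154, +0.0000]
|eigenvalues of T|: 0.8913, 0.6131, 0.3125, 0.0343.
spectral radius ρ = 0.8913; 0.8913 < 1 ⇒ converges.

yes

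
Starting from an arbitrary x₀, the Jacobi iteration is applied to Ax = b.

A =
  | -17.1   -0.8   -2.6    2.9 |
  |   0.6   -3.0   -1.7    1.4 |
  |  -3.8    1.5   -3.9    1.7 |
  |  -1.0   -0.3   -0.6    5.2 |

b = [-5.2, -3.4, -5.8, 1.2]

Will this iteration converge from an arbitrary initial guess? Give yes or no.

Write A = D+L+U with D = diag(-17.1, -3, -3.9, 5.2).
Jacobi T = -D⁻¹(L+U): T[0,1] = -(-0.8)/(-17.1) = -0.0468; T[0,0] = 0.
  T[0,:] = [+0.0000 -0.0468 -0.1520 +0.1696]
  T[1,:] = [+0.2000 +0.0000 -0.5667 +0.4667]
  T[2,:] = [-0.9744 +0.3846 +0.0000 +0.4359]
  T[3,:] = [+0.1923 +0.0577 +0.1154 +0.0000]
moduli |λ_i(T)| = 0.4628, 0.3710, 0.3710, 0.1439.
ρ = 0.4628; 0.4628 < 1 ⇒ converges.

yes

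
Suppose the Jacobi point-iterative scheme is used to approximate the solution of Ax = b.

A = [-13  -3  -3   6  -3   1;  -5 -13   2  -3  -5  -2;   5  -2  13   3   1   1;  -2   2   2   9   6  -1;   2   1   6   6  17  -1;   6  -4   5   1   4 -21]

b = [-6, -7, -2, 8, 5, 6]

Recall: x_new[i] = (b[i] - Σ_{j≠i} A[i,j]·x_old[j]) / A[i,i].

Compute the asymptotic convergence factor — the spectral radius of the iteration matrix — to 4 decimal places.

A = D + L + U where D = diag(-13, -13, 13, 9, 17, -21).
Jacobi: T = -D⁻¹(L+U), T[4,2] = -(6)/(17) = -0.3529; T[4,4] = 0.
  T[0,:] = [+0.0000, -0.2308, -0.2308, +0.4615, -0.2308, +0.0769]
  T[1,:] = [-0.3846, +0.0000, +0.1538, -0.2308, -0.3846, -0.1538]
  T[2,:] = [-0.3846, +0.1538, +0.0000, -0.2308, -0.0769, -0.0769]
  T[3,:] = [+0.2222, -0.2222, -0.2222, +0.0000, -0.6667, +0.1111]
  T[4,:] = [-0.1176, -0.0588, -0.3529, -0.3529, +0.0000, +0.0588]
  T[5,:] = [+0.2857, -0.1905, +0.2381, +0.0476, +0.1905, +0.0000]
|roots of det(T-λI)|: 0.8261, 0.6497, 0.4428, 0.4305, 0.2214, 0.0327.
ρ = 0.8261; 0.8261 < 1, so it converges for any x₀.

0.8261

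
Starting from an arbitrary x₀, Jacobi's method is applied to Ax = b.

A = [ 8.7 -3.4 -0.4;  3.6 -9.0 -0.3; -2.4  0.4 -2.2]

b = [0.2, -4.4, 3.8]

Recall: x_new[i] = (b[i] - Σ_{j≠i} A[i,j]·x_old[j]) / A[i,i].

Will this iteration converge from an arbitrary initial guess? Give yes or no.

yes

Split A = D + L + U, D = diag(8.7, -9, -2.2).
T_J = -D⁻¹(L+U): T[0,2] = -(-0.4)/(8.7) = +0.0460; T[0,0] = 0.
  T[0,:] = [+0.0000  +0.3908  +0.0460]
  T[1,:] = [+0.4000  +0.0000  -0.0333]
  T[2,:] = [-1.0909  +0.1818  +0.0000]
|eigenvalues of T|: 0.3822, 0.2143, 0.2143.
spectral radius ρ = 0.3822; 0.3822 < 1 ⇒ converges.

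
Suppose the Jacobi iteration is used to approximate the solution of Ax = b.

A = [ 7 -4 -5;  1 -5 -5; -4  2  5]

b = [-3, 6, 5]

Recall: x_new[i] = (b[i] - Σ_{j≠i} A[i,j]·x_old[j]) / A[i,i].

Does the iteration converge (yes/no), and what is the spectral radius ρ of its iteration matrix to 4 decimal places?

A = D + L + U where D = diag(7, -5, 5).
Jacobi: T = -D⁻¹(L+U), T[0,2] = -(-5)/(7) = +0.7143; T[0,0] = 0.
  T[0,:] = [+0.0000  +0.5714  +0.7143]
  T[1,:] = [+0.2000  +0.0000  -1.0000]
  T[2,:] = [+0.8000  -0.4000  +0.0000]
eigenvalue magnitudes: 1.2268, 0.6475, 0.6475.
ρ = 1.2268; 1.2268 > 1, so it fails to converge.

no, ρ = 1.2268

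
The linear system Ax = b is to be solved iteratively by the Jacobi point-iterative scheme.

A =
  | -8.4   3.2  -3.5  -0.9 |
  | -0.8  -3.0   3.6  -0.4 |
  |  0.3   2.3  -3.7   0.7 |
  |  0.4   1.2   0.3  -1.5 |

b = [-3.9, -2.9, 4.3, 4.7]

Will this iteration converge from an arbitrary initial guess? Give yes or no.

yes

Split A = D + L + U, D = diag(-8.4, -3, -3.7, -1.5).
Jacobi T = -D⁻¹(L+U): T[3,2] = -(0.3)/(-1.5) = +0.2000; T[3,3] = 0.
  T[0,:] = [+0.0000, +0.3810, -0.4167, -0.1071]
  T[1,:] = [-0.2667, +0.0000, +1.2000, -0.1333]
  T[2,:] = [+0.0811, +0.6216, +0.0000, +0.1892]
  T[3,:] = [+0.2667, +0.8000, +0.2000, +0.0000]
|roots of det(T-λI)|: 0.9303, 0.5078, 0.3710, 0.3710.
ρ = 0.9303; 0.9303 < 1: convergent.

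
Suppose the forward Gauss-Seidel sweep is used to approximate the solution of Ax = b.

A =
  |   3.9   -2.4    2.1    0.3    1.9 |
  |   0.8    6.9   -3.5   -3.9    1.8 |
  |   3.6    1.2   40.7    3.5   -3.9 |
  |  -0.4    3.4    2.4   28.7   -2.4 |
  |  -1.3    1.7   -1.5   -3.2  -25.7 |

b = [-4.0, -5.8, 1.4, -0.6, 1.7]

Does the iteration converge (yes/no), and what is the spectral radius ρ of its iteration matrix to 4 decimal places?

Split A = D + L + U, D = diag(3.9, 6.9, 40.7, 28.7, -25.7).
GS T = -(D+L)⁻¹U: row 0 first, T[0,3] = -(0.3)/(3.9) = -0.0769; later rows by forward substitution.
  T[0,:] = [+0.0000 +0.6154 -0.5385 -0.0769 -0.4872]
  T[1,:] = [+0.0000 -0.0713 +0.5697 +0.5741 -0.2044]
  T[2,:] = [+0.0000 -0.0523 +0.0308 -0.0961 +0.1449]
  T[3,:] = [+0.0000 +0.0214 -0.0776 -0.0611 +0.0889]
  T[4,:] = [+0.0000 -0.0355 +0.0728 +0.0551 -0.0084]
eigenvalue magnitudes: 0.2385, 0.1274, 0.1274, 0.0293, 0.0000.
ρ(T) = max|λ| = 0.2385; 0.2385 < 1: convergent.

yes, ρ = 0.2385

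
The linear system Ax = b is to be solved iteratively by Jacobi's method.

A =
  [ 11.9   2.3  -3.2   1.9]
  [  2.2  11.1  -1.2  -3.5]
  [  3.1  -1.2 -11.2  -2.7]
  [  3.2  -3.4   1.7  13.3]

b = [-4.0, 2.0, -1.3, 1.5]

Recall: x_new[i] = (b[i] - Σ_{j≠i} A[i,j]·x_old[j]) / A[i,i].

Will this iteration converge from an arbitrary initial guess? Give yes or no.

Diagonal D = diag(11.9, 11.1, -11.2, 13.3); L, U strict lower/upper.
T_J = -D⁻¹(L+U): T[2,0] = -(3.1)/(-11.2) = +0.2768; T[2,2] = 0.
  T[0,:] = [+0.0000 -0.1933 +0.2689 -0.1597]
  T[1,:] = [-0.1982 +0.0000 +0.1081 +0.3153]
  T[2,:] = [+0.2768 -0.1071 +0.0000 -0.2411]
  T[3,:] = [-0.2406 +0.2556 -0.1278 +0.0000]
|λ(T)| sorted: 0.5665, 0.3520, 0.2378, 0.0234.
ρ = 0.5665; 0.5665 < 1: convergent.

yes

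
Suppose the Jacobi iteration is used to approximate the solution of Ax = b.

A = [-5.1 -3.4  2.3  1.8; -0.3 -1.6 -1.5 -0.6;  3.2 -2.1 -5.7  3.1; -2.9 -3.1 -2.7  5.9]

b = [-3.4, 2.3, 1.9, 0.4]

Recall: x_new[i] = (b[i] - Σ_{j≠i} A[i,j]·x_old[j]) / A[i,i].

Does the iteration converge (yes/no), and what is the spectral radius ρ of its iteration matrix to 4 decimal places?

Let D = diag(-5.1, -1.6, -5.7, 5.9); L, U the strict triangles.
T_J = -D⁻¹(L+U): T[3,2] = -(-2.7)/(5.9) = +0.4576; T[3,3] = 0.
  T[0,:] = [+0.0000, -0.6667, +0.4510, +0.3529]
  T[1,:] = [-0.1875, +0.0000, -0.9375, -0.3750]
  T[2,:] = [+0.5614, -0.3684, +0.0000, +0.5439]
  T[3,:] = [+0.4915, +0.5254, +0.4576, +0.0000]
eigenvalue magnitudes: 1.1939, 0.7026, 0.3624, 0.3624.
ρ(T) = max|λ| = 1.1939; 1.1939 > 1 ⇒ diverges.

no, ρ = 1.1939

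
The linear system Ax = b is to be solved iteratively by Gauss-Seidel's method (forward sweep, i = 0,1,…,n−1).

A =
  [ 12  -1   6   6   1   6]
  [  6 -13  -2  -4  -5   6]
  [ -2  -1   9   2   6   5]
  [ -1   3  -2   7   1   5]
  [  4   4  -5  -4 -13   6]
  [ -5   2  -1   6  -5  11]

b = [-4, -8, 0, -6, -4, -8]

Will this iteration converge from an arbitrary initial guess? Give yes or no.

Split A = D + L + U, D = diag(12, -13, 9, 7, -13, 11).
T_GS = -(D+L)⁻¹U: row 0 first, T[0,4] = -(1)/(12) = -0.0833; later rows by forward substitution.
  T[0,:] = [+0.0000, +0.0833, -0.5000, -0.5000, -0.0833, -0.5000]
  T[1,:] = [+0.0000, +0.0385, -0.3846, -0.5385, -0.4231, +0.2308]
  T[2,:] = [+0.0000, +0.0228, -0.1538, -0.3932, -0.7322, -0.6410]
  T[3,:] = [+0.0000, +0.0019, +0.0495, +0.0470, -0.1826, -1.0678]
  T[4,:] = [+0.0000, +0.0281, -0.2282, -0.1828, +0.1820, +0.9538]
  T[5,:] = [+0.0000, +0.0447, -0.3020, -0.2738, +0.1548, +0.6885]
|eigenvalues of T|: 1.3606, 0.5253, 0.0893, 0.0741, 0.0180, 0.0000.
spectral radius ρ = 1.3606; 1.3606 > 1: divergent.

no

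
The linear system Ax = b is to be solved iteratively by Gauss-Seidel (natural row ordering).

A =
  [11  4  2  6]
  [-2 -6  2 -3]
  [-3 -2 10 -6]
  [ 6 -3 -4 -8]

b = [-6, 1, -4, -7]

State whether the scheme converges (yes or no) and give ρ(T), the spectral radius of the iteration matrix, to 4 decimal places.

yes, ρ = 0.5381

Diagonal D = diag(11, -6, 10, -8); L, U strict lower/upper.
T_GS = -(D+L)⁻¹U: row 0 first, T[0,1] = -(4)/(11) = -0.3636; later rows by forward substitution.
  T[0,:] = [+0.0000 -0.3636 -0.1818 -0.5455]
  T[1,:] = [+0.0000 +0.1212 +0.3939 -0.3182]
  T[2,:] = [+0.0000 -0.0848 +0.0242 +0.3727]
  T[3,:] = [+0.0000 -0.2758 -0.2962 -0.4761]
moduli |λ_i(T)| = 0.5381, 0.3184, 0.3184, 0.0000.
ρ = 0.5381; 0.5381 < 1 ⇒ converges.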